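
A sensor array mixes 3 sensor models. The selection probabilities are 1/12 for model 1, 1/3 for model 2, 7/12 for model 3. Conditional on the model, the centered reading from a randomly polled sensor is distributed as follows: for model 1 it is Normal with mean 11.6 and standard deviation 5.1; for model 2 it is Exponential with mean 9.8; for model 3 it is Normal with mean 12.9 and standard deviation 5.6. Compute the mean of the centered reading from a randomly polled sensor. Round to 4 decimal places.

11.7583

Component means — 1: 11.6; 2: 9.8; 3: 12.9.
E[X] = 0.0833333·11.6 + 0.333333·9.8 + 0.583333·12.9 = 11.7583.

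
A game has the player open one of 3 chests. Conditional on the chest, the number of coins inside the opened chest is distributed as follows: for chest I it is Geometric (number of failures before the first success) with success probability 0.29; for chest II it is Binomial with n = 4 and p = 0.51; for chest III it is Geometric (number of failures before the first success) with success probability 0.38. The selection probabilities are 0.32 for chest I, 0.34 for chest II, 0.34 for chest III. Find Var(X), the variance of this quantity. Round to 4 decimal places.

4.6112

Per component, I: μ=2.44828, E[X²]=14.4364; II: μ=2.04, E[X²]=5.1612; III: μ=1.63158, E[X²]=6.95568.
E[X] = 0.32·2.44828 + 0.34·2.04 + 0.34·1.63158 = 2.03179.
E[X²] = 0.32·14.4364 + 0.34·5.1612 + 0.34·6.95568 = 8.73938.
Var(X) = E[X²] − (E[X])² = 8.73938 − 4.12815 = 4.61123.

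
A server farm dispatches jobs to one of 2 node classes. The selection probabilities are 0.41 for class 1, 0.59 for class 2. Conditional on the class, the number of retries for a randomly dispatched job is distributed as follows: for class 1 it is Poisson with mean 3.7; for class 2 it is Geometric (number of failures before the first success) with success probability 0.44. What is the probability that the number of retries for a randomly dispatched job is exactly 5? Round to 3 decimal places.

Conditional on each class, P(X = 5): 1: 0.142869; 2: 0.0242322.
By total probability, P(X = 5) = 0.41·0.142869 + 0.59·0.0242322 = 0.0728733.

0.073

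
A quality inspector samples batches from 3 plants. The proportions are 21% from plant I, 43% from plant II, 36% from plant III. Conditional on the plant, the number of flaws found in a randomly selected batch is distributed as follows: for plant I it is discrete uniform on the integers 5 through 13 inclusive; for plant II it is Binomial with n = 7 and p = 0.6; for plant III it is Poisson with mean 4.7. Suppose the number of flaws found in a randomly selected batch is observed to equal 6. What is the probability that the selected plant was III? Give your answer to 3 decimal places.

Likelihoods P(X=6 | ·): I: 0.111111; II: 0.130637; III: 0.136167.
Posterior ∝ prior × likelihood. Numerator for III: 0.36·0.136167 = 0.04902.
Normalizing constant: 0.21·0.111111 + 0.43·0.130637 + 0.36·0.136167 = 0.128527.
P(III | observation) = 0.04902 / 0.128527 = 0.381398.

0.381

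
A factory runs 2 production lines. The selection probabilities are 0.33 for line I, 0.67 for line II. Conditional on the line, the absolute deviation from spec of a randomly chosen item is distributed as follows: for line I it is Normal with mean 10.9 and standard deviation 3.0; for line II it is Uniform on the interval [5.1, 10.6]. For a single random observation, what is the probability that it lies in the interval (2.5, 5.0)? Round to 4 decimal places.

Conditional on each line, P(2.5 < X < 5.0): I: 0.0220557; II: 0.
By total probability, P(2.5 < X < 5.0) = 0.33·0.0220557 + 0.67·0 = 0.00727838.

0.0073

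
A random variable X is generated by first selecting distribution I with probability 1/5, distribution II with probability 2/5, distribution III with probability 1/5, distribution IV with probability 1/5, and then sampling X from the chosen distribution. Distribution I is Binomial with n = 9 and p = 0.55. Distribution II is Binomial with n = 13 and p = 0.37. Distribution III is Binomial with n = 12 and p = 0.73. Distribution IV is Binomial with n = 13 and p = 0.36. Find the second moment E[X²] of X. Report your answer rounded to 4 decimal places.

36.6126

For each component E[X²] = Var + (mean)², giving I: 26.73; II: 26.1664; III: 79.1028; IV: 24.8976.
Overall E[X²] = 0.2·26.73 + 0.4·26.1664 + 0.2·79.1028 + 0.2·24.8976 = 36.6126.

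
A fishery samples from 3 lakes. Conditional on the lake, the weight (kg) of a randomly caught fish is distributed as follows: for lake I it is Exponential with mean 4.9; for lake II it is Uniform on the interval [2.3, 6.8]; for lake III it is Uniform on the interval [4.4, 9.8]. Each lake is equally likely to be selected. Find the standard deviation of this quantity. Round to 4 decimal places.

Per component, I: μ=4.9, E[X²]=48.02; II: μ=4.55, E[X²]=22.39; III: μ=7.1, E[X²]=52.84.
E[X] = 0.333333·4.9 + 0.333333·4.55 + 0.333333·7.1 = 5.51667.
E[X²] = 0.333333·48.02 + 0.333333·22.39 + 0.333333·52.84 = 41.0833.
Var(X) = E[X²] − (E[X])² = 41.0833 − 30.4336 = 10.6497.
SD(X) = √10.6497 = 3.26339.

3.2634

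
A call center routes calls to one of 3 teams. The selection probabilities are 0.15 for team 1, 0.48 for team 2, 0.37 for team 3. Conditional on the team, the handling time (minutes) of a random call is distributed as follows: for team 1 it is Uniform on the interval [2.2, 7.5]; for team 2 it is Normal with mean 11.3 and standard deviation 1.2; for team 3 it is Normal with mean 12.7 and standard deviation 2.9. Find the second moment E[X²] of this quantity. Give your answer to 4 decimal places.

For each component E[X²] = Var + (mean)², giving 1: 25.8633; 2: 129.13; 3: 169.7.
Overall E[X²] = 0.15·25.8633 + 0.48·129.13 + 0.37·169.7 = 128.651.

128.6509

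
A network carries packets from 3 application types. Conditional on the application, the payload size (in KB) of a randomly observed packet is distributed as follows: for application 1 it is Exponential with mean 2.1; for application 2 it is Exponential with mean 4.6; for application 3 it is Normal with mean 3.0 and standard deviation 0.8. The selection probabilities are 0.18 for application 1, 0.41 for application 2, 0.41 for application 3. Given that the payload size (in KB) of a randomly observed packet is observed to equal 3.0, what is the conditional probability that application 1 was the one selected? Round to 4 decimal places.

0.0757

Likelihoods f(3.0 | ·): 1: 0.11412; 2: 0.113242; 3: 0.498678.
Posterior ∝ prior × likelihood. Numerator for 1: 0.18·0.11412 = 0.0205415.
Normalizing constant: 0.18·0.11412 + 0.41·0.113242 + 0.41·0.498678 = 0.271429.
P(1 | observation) = 0.0205415 / 0.271429 = 0.0756793.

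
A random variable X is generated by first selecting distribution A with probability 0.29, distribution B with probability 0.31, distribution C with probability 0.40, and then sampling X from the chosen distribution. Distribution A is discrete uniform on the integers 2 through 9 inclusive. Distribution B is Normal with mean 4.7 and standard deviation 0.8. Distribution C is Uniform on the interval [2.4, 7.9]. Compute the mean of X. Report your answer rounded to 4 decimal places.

Component means — A: 5.5; B: 4.7; C: 5.15.
E[X] = 0.29·5.5 + 0.31·4.7 + 0.4·5.15 = 5.112.

5.1120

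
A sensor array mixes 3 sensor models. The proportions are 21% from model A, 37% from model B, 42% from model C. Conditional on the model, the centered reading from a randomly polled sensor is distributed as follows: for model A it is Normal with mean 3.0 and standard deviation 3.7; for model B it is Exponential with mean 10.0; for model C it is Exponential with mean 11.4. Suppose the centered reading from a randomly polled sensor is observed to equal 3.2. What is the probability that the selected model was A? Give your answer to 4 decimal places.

Likelihoods f(3.2 | ·): A: 0.107665; B: 0.0726149; C: 0.0662503.
Posterior ∝ prior × likelihood. Numerator for A: 0.21·0.107665 = 0.0226096.
Normalizing constant: 0.21·0.107665 + 0.37·0.0726149 + 0.42·0.0662503 = 0.0773023.
P(A | observation) = 0.0226096 / 0.0773023 = 0.292483.

0.2925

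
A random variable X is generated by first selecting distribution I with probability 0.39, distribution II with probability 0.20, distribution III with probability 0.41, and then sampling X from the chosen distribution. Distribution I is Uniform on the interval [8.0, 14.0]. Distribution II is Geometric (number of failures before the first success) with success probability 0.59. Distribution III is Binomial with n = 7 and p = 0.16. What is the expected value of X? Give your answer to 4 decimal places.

Component means — I: 11; II: 0.694915; III: 1.12.
E[X] = 0.39·11 + 0.2·0.694915 + 0.41·1.12 = 4.88818.

4.8882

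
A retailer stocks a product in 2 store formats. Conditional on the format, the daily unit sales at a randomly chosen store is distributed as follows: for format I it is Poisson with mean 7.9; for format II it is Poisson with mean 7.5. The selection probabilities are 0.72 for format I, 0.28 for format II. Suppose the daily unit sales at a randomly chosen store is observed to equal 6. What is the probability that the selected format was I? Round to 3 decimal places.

0.702

Likelihoods P(X=6 | ·): I: 0.125171; II: 0.136718.
Posterior ∝ prior × likelihood. Numerator for I: 0.72·0.125171 = 0.0901231.
Normalizing constant: 0.72·0.125171 + 0.28·0.136718 = 0.128404.
P(I | observation) = 0.0901231 / 0.128404 = 0.70187.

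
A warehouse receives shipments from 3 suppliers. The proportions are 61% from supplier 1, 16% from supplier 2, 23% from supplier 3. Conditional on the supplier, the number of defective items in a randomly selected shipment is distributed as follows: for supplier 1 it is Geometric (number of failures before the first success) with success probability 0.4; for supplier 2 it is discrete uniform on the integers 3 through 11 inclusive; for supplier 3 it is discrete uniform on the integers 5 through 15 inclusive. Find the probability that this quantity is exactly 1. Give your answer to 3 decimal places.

0.146

Conditional on each supplier, P(X = 1): 1: 0.24; 2: 0; 3: 0.
By total probability, P(X = 1) = 0.61·0.24 + 0.16·0 + 0.23·0 = 0.1464.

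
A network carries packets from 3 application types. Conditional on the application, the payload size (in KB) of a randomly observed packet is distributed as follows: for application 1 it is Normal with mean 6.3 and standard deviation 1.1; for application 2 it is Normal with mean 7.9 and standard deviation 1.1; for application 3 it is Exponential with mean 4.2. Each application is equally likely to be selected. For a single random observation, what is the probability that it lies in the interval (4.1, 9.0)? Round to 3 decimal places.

0.690

Conditional on each application, P(4.1 < X < 9.0): 1: 0.970197; 2: 0.841069; 3: 0.259424.
By total probability, P(4.1 < X < 9.0) = 0.333333·0.970197 + 0.333333·0.841069 + 0.333333·0.259424 = 0.69023.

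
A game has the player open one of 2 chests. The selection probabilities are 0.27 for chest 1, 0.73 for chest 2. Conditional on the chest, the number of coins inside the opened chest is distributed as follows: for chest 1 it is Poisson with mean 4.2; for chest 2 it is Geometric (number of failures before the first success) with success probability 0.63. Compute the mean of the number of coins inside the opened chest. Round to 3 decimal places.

1.563

Component means — 1: 4.2; 2: 0.587302.
E[X] = 0.27·4.2 + 0.73·0.587302 = 1.56273.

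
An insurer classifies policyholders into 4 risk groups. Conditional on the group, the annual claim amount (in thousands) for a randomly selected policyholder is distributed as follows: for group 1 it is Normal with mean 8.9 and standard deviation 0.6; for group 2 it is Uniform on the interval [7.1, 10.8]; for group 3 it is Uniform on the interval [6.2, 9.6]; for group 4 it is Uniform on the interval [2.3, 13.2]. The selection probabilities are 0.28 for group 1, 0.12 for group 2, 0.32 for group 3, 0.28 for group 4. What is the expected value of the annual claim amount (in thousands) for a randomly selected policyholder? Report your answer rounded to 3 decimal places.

8.264

Component means — 1: 8.9; 2: 8.95; 3: 7.9; 4: 7.75.
E[X] = 0.28·8.9 + 0.12·8.95 + 0.32·7.9 + 0.28·7.75 = 8.264.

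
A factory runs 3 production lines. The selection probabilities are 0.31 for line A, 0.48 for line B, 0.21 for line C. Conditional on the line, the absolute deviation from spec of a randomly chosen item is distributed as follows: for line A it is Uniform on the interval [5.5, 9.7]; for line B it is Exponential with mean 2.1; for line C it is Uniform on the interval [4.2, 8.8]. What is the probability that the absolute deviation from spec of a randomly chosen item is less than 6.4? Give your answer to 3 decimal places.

0.624

Conditional on each line, P(X < 6.4): A: 0.214286; B: 0.952528; C: 0.478261.
By total probability, P(X < 6.4) = 0.31·0.214286 + 0.48·0.952528 + 0.21·0.478261 = 0.624077.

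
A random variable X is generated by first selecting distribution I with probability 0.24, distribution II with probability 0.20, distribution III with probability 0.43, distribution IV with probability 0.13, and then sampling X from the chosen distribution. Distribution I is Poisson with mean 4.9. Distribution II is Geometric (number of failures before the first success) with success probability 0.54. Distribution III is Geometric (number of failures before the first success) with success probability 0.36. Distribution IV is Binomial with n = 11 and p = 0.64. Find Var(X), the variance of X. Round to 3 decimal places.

8.497

Per component, I: μ=4.9, E[X²]=28.91; II: μ=0.851852, E[X²]=2.30316; III: μ=1.77778, E[X²]=8.09877; IV: μ=7.04, E[X²]=52.096.
E[X] = 0.24·4.9 + 0.2·0.851852 + 0.43·1.77778 + 0.13·7.04 = 3.02601.
E[X²] = 0.24·28.91 + 0.2·2.30316 + 0.43·8.09877 + 0.13·52.096 = 17.654.
Var(X) = E[X²] − (E[X])² = 17.654 − 9.15677 = 8.49721.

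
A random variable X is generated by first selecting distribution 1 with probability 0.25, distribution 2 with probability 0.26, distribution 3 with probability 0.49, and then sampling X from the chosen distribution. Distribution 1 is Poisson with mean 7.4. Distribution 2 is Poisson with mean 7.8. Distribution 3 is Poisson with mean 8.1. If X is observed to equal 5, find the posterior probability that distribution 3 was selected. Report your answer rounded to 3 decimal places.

Likelihoods P(X=5 | ·): 1: 0.113031; 2: 0.0985814; 3: 0.088198.
Posterior ∝ prior × likelihood. Numerator for 3: 0.49·0.088198 = 0.043217.
Normalizing constant: 0.25·0.113031 + 0.26·0.0985814 + 0.49·0.088198 = 0.0971059.
P(3 | observation) = 0.043217 / 0.0971059 = 0.44505.

0.445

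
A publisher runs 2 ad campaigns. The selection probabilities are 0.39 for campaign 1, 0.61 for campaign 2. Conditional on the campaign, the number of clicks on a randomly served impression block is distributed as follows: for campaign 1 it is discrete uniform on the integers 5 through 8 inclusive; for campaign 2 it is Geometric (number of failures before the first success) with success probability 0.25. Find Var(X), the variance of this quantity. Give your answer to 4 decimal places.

Per component, 1: μ=6.5, E[X²]=43.5; 2: μ=3, E[X²]=21.
E[X] = 0.39·6.5 + 0.61·3 = 4.365.
E[X²] = 0.39·43.5 + 0.61·21 = 29.775.
Var(X) = E[X²] − (E[X])² = 29.775 − 19.0532 = 10.7218.

10.7218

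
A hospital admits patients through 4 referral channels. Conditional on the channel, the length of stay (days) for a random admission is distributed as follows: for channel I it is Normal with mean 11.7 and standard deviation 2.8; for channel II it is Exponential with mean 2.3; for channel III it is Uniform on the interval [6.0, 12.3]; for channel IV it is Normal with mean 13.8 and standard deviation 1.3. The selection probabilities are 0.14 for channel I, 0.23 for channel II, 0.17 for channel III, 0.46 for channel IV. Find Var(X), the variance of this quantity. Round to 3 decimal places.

Per component, I: μ=11.7, E[X²]=144.73; II: μ=2.3, E[X²]=10.58; III: μ=9.15, E[X²]=87.03; IV: μ=13.8, E[X²]=192.13.
E[X] = 0.14·11.7 + 0.23·2.3 + 0.17·9.15 + 0.46·13.8 = 10.0705.
E[X²] = 0.14·144.73 + 0.23·10.58 + 0.17·87.03 + 0.46·192.13 = 125.871.
Var(X) = E[X²] − (E[X])² = 125.871 − 101.415 = 24.4555.

24.456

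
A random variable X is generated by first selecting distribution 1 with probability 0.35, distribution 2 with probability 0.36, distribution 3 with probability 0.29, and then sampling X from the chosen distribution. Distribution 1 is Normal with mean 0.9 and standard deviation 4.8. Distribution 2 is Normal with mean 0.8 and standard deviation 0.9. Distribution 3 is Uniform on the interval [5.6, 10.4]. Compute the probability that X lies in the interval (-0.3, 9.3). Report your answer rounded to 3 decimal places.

0.739

Conditional on each component, P(-0.3 < X < 9.3): 1: 0.558647; 2: 0.889188; 3: 0.770833.
By total probability, P(-0.3 < X < 9.3) = 0.35·0.558647 + 0.36·0.889188 + 0.29·0.770833 = 0.739176.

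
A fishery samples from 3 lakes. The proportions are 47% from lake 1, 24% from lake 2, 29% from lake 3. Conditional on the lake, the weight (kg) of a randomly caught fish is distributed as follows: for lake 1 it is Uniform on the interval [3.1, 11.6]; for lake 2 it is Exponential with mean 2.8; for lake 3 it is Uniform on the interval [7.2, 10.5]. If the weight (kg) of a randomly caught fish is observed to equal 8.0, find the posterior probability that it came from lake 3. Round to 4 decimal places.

Likelihoods f(8.0 | ·): 1: 0.117647; 2: 0.0205116; 3: 0.30303.
Posterior ∝ prior × likelihood. Numerator for 3: 0.29·0.30303 = 0.0878788.
Normalizing constant: 0.47·0.117647 + 0.24·0.0205116 + 0.29·0.30303 = 0.148096.
P(3 | observation) = 0.0878788 / 0.148096 = 0.593392.

0.5934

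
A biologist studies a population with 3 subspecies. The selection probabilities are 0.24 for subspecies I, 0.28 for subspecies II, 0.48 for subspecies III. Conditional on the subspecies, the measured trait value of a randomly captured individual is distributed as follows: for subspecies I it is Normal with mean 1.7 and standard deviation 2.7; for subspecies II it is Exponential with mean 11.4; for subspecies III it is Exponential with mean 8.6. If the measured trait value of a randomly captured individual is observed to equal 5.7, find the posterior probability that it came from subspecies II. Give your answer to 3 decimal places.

Likelihoods f(5.7 | ·): I: 0.0493122; II: 0.0532044; III: 0.0599315.
Posterior ∝ prior × likelihood. Numerator for II: 0.28·0.0532044 = 0.0148972.
Normalizing constant: 0.24·0.0493122 + 0.28·0.0532044 + 0.48·0.0599315 = 0.0554993.
P(II | observation) = 0.0148972 / 0.0554993 = 0.268422.

0.268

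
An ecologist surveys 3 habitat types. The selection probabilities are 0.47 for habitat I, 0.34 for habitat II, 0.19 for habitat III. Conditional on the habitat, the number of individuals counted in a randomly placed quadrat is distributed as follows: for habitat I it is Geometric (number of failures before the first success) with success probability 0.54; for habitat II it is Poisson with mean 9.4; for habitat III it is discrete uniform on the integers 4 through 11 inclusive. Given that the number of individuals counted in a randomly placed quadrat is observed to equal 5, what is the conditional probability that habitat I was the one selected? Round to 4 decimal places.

0.1132

Likelihoods P(X=5 | ·): I: 0.011122; II: 0.0505929; III: 0.125.
Posterior ∝ prior × likelihood. Numerator for I: 0.47·0.011122 = 0.00522734.
Normalizing constant: 0.47·0.011122 + 0.34·0.0505929 + 0.19·0.125 = 0.0461789.
P(I | observation) = 0.00522734 / 0.0461789 = 0.113197.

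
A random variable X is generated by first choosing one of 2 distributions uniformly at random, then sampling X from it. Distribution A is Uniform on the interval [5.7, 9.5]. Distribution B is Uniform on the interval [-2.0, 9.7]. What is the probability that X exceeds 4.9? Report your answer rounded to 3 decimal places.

Conditional on each component, P(X > 4.9): A: 1; B: 0.410256.
By total probability, P(X > 4.9) = 0.5·1 + 0.5·0.410256 = 0.705128.

0.705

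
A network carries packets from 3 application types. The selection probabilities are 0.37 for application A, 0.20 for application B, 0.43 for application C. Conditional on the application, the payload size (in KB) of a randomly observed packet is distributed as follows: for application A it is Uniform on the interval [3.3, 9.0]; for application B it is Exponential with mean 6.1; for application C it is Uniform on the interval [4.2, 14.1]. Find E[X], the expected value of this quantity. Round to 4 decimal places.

Component means — A: 6.15; B: 6.1; C: 9.15.
E[X] = 0.37·6.15 + 0.2·6.1 + 0.43·9.15 = 7.43.

7.4300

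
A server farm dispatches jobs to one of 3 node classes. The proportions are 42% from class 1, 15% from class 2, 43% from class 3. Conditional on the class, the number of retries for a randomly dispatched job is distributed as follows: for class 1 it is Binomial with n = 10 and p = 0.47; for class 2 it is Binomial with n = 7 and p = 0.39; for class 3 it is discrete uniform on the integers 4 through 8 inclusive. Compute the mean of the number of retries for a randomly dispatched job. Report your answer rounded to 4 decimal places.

Component means — 1: 4.7; 2: 2.73; 3: 6.
E[X] = 0.42·4.7 + 0.15·2.73 + 0.43·6 = 4.9635.

4.9635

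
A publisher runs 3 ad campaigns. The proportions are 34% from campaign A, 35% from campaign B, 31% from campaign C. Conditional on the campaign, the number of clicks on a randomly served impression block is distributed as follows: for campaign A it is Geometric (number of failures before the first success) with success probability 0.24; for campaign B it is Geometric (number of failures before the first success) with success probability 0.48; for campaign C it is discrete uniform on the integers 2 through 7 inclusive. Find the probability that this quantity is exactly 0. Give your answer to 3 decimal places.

Conditional on each campaign, P(X = 0): A: 0.24; B: 0.48; C: 0.
By total probability, P(X = 0) = 0.34·0.24 + 0.35·0.48 + 0.31·0 = 0.2496.

0.250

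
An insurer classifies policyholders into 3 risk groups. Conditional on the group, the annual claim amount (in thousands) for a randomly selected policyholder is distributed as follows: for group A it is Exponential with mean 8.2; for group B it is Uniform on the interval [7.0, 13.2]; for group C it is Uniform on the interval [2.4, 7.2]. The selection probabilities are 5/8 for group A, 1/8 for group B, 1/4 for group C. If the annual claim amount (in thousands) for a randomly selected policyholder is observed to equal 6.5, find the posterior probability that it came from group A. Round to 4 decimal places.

Likelihoods f(6.5 | ·): A: 0.0551986; B: 0; C: 0.208333.
Posterior ∝ prior × likelihood. Numerator for A: 0.625·0.0551986 = 0.0344991.
Normalizing constant: 0.625·0.0551986 + 0.125·0 + 0.25·0.208333 = 0.0865825.
P(A | observation) = 0.0344991 / 0.0865825 = 0.398454.

0.3985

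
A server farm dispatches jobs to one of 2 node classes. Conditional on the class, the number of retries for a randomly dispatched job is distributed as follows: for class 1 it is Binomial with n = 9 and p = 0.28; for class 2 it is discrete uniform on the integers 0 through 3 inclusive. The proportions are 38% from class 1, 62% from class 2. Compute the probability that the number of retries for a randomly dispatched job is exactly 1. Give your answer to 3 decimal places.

Conditional on each class, P(X = 1): 1: 0.181995; 2: 0.25.
By total probability, P(X = 1) = 0.38·0.181995 + 0.62·0.25 = 0.224158.

0.224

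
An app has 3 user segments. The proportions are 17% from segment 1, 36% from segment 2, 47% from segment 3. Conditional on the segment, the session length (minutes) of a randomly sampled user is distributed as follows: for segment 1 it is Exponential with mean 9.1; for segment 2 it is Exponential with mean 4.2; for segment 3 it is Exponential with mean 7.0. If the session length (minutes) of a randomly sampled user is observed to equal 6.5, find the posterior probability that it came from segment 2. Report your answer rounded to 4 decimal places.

Likelihoods f(6.5 | ·): 1: 0.0537958; 2: 0.0506557; 3: 0.0564454.
Posterior ∝ prior × likelihood. Numerator for 2: 0.36·0.0506557 = 0.0182361.
Normalizing constant: 0.17·0.0537958 + 0.36·0.0506557 + 0.47·0.0564454 = 0.0539107.
P(2 | observation) = 0.0182361 / 0.0539107 = 0.338264.

0.3383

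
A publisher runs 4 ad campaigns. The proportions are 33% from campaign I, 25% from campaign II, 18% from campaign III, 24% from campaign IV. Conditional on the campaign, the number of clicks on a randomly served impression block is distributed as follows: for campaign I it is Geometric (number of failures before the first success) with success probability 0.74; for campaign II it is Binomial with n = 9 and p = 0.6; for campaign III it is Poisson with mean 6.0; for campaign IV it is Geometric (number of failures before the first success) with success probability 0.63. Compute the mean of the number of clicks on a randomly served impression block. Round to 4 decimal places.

Component means — I: 0.351351; II: 5.4; III: 6; IV: 0.587302.
E[X] = 0.33·0.351351 + 0.25·5.4 + 0.18·6 + 0.24·0.587302 = 2.6869.

2.6869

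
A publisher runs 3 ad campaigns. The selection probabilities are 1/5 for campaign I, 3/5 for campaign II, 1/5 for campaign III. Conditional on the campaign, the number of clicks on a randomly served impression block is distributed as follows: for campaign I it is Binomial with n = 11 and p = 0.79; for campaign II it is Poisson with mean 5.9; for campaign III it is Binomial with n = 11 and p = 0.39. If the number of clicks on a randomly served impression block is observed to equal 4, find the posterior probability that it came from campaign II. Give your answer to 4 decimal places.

0.6314

Likelihoods P(X=4 | ·): I: 0.00231503; II: 0.138312; III: 0.239928.
Posterior ∝ prior × likelihood. Numerator for II: 0.6·0.138312 = 0.0829871.
Normalizing constant: 0.2·0.00231503 + 0.6·0.138312 + 0.2·0.239928 = 0.131436.
P(II | observation) = 0.0829871 / 0.131436 = 0.631389.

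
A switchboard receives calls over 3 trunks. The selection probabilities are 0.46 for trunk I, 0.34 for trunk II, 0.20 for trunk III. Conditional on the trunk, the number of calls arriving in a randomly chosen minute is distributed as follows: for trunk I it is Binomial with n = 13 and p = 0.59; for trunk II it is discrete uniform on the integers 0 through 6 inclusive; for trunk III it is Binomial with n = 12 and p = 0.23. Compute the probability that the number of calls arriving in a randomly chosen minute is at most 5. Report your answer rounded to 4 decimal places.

0.5352

Conditional on each trunk, P(X ≤ 5): I: 0.111395; II: 0.857143; III: 0.962631.
By total probability, P(X ≤ 5) = 0.46·0.111395 + 0.34·0.857143 + 0.2·0.962631 = 0.535196.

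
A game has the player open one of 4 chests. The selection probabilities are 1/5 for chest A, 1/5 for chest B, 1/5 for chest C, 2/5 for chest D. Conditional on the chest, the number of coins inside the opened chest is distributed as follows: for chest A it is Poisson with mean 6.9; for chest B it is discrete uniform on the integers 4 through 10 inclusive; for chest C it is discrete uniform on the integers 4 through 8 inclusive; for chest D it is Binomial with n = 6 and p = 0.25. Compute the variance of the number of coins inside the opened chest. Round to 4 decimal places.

9.4756

Per component, A: μ=6.9, E[X²]=54.51; B: μ=7, E[X²]=53; C: μ=6, E[X²]=38; D: μ=1.5, E[X²]=3.375.
E[X] = 0.2·6.9 + 0.2·7 + 0.2·6 + 0.4·1.5 = 4.58.
E[X²] = 0.2·54.51 + 0.2·53 + 0.2·38 + 0.4·3.375 = 30.452.
Var(X) = E[X²] − (E[X])² = 30.452 − 20.9764 = 9.4756.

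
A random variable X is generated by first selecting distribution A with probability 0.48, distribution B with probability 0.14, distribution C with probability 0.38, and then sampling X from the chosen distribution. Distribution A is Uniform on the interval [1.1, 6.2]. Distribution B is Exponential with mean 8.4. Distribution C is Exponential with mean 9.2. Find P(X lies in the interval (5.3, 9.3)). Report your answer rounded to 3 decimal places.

0.188

Conditional on each component, P(5.3 < X < 9.3): A: 0.176471; B: 0.201583; C: 0.198191.
By total probability, P(5.3 < X < 9.3) = 0.48·0.176471 + 0.14·0.201583 + 0.38·0.198191 = 0.18824.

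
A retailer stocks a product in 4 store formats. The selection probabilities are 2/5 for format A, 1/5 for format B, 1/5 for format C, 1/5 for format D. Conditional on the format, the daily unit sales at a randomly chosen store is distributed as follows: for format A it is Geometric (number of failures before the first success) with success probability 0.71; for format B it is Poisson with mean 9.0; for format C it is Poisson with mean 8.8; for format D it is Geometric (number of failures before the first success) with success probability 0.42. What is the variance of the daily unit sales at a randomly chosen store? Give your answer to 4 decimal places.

Per component, A: μ=0.408451, E[X²]=0.742115; B: μ=9, E[X²]=90; C: μ=8.8, E[X²]=86.24; D: μ=1.38095, E[X²]=5.19501.
E[X] = 0.4·0.408451 + 0.2·9 + 0.2·8.8 + 0.2·1.38095 = 3.99957.
E[X²] = 0.4·0.742115 + 0.2·90 + 0.2·86.24 + 0.2·5.19501 = 36.5838.
Var(X) = E[X²] − (E[X])² = 36.5838 − 15.9966 = 20.5873.

20.5873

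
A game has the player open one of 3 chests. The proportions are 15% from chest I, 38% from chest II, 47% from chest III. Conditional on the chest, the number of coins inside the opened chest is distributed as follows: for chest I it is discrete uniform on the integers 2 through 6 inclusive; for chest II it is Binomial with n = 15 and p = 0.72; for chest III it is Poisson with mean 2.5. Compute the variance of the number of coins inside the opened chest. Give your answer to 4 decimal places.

Per component, I: μ=4, E[X²]=18; II: μ=10.8, E[X²]=119.664; III: μ=2.5, E[X²]=8.75.
E[X] = 0.15·4 + 0.38·10.8 + 0.47·2.5 = 5.879.
E[X²] = 0.15·18 + 0.38·119.664 + 0.47·8.75 = 52.2848.
Var(X) = E[X²] − (E[X])² = 52.2848 − 34.5626 = 17.7222.

17.7222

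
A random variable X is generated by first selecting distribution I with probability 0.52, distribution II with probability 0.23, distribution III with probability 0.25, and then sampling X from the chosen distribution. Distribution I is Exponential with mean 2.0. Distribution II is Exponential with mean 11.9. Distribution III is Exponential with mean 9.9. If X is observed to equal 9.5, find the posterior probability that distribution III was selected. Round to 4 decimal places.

Likelihoods f(9.5 | ·): I: 0.00432585; II: 0.0378222; III: 0.0386917.
Posterior ∝ prior × likelihood. Numerator for III: 0.25·0.0386917 = 0.00967292.
Normalizing constant: 0.52·0.00432585 + 0.23·0.0378222 + 0.25·0.0386917 = 0.0206215.
P(III | observation) = 0.00967292 / 0.0206215 = 0.46907.

0.4691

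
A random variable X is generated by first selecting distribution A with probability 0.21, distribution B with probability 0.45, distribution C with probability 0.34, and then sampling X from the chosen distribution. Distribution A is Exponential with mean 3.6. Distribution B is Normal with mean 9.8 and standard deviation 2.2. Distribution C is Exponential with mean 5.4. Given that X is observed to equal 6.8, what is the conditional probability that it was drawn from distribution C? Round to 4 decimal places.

0.3034

Likelihoods f(6.8 | ·): A: 0.042011; B: 0.0715651; C: 0.0525674.
Posterior ∝ prior × likelihood. Numerator for C: 0.34·0.0525674 = 0.0178729.
Normalizing constant: 0.21·0.042011 + 0.45·0.0715651 + 0.34·0.0525674 = 0.0588995.
P(C | observation) = 0.0178729 / 0.0588995 = 0.303448.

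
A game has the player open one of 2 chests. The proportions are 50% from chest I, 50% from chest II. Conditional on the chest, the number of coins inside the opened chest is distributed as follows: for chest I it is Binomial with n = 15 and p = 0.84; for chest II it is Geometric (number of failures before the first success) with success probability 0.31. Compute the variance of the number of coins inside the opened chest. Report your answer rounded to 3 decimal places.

31.504

Per component, I: μ=12.6, E[X²]=160.776; II: μ=2.22581, E[X²]=12.1342.
E[X] = 0.5·12.6 + 0.5·2.22581 = 7.4129.
E[X²] = 0.5·160.776 + 0.5·12.1342 = 86.4551.
Var(X) = E[X²] − (E[X])² = 86.4551 − 54.9511 = 31.504.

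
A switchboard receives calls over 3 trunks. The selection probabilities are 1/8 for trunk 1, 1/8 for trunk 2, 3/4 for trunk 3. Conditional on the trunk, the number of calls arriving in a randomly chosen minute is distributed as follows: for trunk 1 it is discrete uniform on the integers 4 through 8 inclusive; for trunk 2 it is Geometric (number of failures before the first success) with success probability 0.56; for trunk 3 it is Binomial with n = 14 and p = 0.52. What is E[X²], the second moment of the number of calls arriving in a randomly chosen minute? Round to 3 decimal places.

For each component E[X²] = Var + (mean)², giving 1: 38; 2: 2.02041; 3: 56.4928.
Overall E[X²] = 0.125·38 + 0.125·2.02041 + 0.75·56.4928 = 47.3722.

47.372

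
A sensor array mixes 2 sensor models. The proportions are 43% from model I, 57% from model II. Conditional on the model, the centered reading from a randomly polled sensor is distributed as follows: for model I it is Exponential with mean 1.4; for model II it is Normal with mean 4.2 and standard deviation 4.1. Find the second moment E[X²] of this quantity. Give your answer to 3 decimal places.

For each component E[X²] = Var + (mean)², giving I: 3.92; II: 34.45.
Overall E[X²] = 0.43·3.92 + 0.57·34.45 = 21.3221.

21.322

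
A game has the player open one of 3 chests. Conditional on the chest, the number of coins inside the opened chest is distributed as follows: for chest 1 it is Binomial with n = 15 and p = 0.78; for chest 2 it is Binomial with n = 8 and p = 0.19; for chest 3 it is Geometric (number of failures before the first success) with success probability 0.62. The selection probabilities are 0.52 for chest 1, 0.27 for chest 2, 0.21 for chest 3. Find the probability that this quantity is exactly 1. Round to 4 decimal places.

0.1434

Conditional on each chest, P(X = 1): 1: 7.27953e-09; 2: 0.347727; 3: 0.2356.
By total probability, P(X = 1) = 0.52·7.27953e-09 + 0.27·0.347727 + 0.21·0.2356 = 0.143362.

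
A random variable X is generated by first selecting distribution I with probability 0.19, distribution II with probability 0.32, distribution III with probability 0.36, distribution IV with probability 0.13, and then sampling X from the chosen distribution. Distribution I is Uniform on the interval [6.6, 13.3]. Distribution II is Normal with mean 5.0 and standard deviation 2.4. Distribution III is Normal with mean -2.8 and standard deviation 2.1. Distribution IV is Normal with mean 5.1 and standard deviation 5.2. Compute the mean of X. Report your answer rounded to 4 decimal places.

Component means — I: 9.95; II: 5; III: -2.8; IV: 5.1.
E[X] = 0.19·9.95 + 0.32·5 + 0.36·-2.8 + 0.13·5.1 = 3.1455.

3.1455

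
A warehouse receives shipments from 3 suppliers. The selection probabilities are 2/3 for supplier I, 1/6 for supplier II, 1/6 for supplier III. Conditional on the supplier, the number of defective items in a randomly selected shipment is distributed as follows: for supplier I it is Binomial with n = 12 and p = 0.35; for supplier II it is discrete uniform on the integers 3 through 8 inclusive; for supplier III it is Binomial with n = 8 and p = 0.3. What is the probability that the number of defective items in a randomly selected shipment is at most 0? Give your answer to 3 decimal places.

0.013

Conditional on each supplier, P(X ≤ 0): I: 0.00568801; II: 0; III: 0.057648.
By total probability, P(X ≤ 0) = 0.666667·0.00568801 + 0.166667·0 + 0.166667·0.057648 = 0.0134.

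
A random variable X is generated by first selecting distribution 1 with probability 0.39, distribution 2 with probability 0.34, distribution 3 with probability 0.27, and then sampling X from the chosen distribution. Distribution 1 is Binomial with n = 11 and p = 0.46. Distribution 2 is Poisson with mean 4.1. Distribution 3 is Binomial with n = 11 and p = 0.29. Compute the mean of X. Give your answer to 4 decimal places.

Component means — 1: 5.06; 2: 4.1; 3: 3.19.
E[X] = 0.39·5.06 + 0.34·4.1 + 0.27·3.19 = 4.2287.

4.2287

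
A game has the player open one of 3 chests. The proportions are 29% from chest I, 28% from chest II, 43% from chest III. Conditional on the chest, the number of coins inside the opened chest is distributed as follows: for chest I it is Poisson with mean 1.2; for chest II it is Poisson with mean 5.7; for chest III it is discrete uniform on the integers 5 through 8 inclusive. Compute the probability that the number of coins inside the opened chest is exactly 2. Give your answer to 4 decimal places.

Conditional on each chest, P(X = 2): I: 0.21686; II: 0.0543552; III: 0.
By total probability, P(X = 2) = 0.29·0.21686 + 0.28·0.0543552 + 0.43·0 = 0.0781088.

0.0781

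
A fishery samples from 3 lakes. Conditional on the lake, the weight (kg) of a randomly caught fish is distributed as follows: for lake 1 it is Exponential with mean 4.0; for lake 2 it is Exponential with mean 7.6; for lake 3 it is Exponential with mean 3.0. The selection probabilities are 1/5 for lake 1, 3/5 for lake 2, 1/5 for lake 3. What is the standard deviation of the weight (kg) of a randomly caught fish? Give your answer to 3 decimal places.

6.617

Per component, 1: μ=4, E[X²]=32; 2: μ=7.6, E[X²]=115.52; 3: μ=3, E[X²]=18.
E[X] = 0.2·4 + 0.6·7.6 + 0.2·3 = 5.96.
E[X²] = 0.2·32 + 0.6·115.52 + 0.2·18 = 79.312.
Var(X) = E[X²] − (E[X])² = 79.312 − 35.5216 = 43.7904.
SD(X) = √43.7904 = 6.61743.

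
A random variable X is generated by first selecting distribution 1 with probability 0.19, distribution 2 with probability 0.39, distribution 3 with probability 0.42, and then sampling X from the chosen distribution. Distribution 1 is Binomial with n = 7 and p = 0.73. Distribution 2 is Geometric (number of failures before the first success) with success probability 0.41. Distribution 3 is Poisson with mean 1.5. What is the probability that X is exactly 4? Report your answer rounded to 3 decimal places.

Conditional on each component, P(X = 4): 1: 0.195637; 2: 0.0496812; 3: 0.0470665.
By total probability, P(X = 4) = 0.19·0.195637 + 0.39·0.0496812 + 0.42·0.0470665 = 0.0763146.

0.076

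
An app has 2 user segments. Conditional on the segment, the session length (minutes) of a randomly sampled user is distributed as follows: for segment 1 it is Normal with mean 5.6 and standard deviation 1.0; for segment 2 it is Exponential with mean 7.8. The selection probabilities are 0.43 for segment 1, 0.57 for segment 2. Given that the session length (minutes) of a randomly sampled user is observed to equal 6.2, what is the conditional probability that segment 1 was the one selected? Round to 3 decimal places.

Likelihoods f(6.2 | ·): 1: 0.333225; 2: 0.0579025.
Posterior ∝ prior × likelihood. Numerator for 1: 0.43·0.333225 = 0.143287.
Normalizing constant: 0.43·0.333225 + 0.57·0.0579025 = 0.176291.
P(1 | observation) = 0.143287 / 0.176291 = 0.812785.

0.813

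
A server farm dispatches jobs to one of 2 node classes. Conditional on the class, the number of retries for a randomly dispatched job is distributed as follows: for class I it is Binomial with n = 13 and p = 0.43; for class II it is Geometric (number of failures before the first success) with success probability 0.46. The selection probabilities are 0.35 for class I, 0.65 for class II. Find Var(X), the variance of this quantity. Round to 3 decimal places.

Per component, I: μ=5.59, E[X²]=34.4344; II: μ=1.17391, E[X²]=3.93006.
E[X] = 0.35·5.59 + 0.65·1.17391 = 2.71954.
E[X²] = 0.35·34.4344 + 0.65·3.93006 = 14.6066.
Var(X) = E[X²] − (E[X])² = 14.6066 − 7.39592 = 7.21066.

7.211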